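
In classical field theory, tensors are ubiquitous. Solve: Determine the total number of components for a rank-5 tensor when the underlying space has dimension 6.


The number of components of a rank-r tensor in d dimensions is d^r.
Here d = 6 and r = 5.
6^5 = 7776

7776


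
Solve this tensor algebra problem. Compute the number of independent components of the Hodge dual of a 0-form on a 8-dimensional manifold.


The Hodge dual of a p-form on an n-dimensional manifold is an (n-p)-form.
n = 8, p = 0, so dual degree = 8 - 0 = 8
The number of components is C(n, n-p) = C(8, 8) = 1

1


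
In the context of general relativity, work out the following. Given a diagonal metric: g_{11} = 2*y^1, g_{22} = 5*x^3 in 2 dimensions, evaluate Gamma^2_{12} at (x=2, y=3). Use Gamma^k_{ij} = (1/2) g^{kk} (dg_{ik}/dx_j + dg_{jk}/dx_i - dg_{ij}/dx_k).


For a diagonal metric, Gamma^k_{ij} = (1/2) g^{kk} (dg_{ik}/dx_j + dg_{jk}/dx_i - dg_{ij}/dx_k).
The metric is diagonal, so g_{ab} = 0 for a != b.
At the given point: g_{11} = 6, g_{22} = 40
g^{22} = 1/40
dg_{12}/dx_2 = 0 (off-diagonal)
dg_{22}/dx_1 = dg_{22}/dx_1 = 60
dg_{12}/dx_2 = 0 (off-diagonal)
Numerator = 0 + 60 - 0 = 60
Gamma^2_{12} = 60 / (2 * 40) = 3/4

3/4


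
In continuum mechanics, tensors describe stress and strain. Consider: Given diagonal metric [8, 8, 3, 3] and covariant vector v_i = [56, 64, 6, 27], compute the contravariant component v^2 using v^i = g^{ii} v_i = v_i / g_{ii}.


To raise an index with a diagonal metric: v^i = v_i / g_{ii}.
For index 2: v_2 = 64, g_{22} = 8
v^2 = 64 / 8 = 8

8


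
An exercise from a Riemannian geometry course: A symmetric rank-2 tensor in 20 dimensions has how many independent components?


A symmetric rank-2 tensor in d dimensions has d(d+1)/2 independent components.
d = 20
d(d+1)/2 = 20 * 21 / 2 = 420 / 2 = 210

210


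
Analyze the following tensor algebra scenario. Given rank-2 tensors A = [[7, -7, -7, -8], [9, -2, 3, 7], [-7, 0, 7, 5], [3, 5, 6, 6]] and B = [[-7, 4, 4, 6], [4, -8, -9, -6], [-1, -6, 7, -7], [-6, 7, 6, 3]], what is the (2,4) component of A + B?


Tensor addition is component-wise: (A + B)_{ij} = A_{ij} + B_{ij}.
A_{24} = 7
B_{24} = -6
(A + B)_{24} = 7 + -6 = 1

1


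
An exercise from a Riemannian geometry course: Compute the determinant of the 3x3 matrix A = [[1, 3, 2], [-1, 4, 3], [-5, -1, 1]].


Expanding along the first row, det(A) = a11*M_11 - a12*M_12 + a13*M_13, where M_1j is the (1,j) minor.
Minor M_11 = 4*1 - 3*-1 = 7
Minor M_12 = -1*1 - 3*-5 = 14
Minor M_13 = -1*-1 - 4*-5 = 21
det = 1*(7) - 3*(14) + 2*(21)
    = 7 - 42 + 42
    = 7

7


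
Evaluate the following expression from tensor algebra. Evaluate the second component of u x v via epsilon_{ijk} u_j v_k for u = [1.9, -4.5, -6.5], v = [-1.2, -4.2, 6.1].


(u x v)_2 = sum_{j,k} epsilon_{2jk} u_j v_k. Only permutations of (1,2,3) contribute; the two non-zero terms are:
eps_{213} u_1 v_3 = -1 * 1.9 * 6.1 = -11.59
eps_{231} u_3 v_1 = 1 * -6.5 * -1.2 = 7.8
(u x v)_2 = -3.79

-3.79


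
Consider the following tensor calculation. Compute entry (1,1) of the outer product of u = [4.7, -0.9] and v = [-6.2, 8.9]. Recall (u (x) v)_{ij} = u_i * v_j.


The outer product entry T_{ij} = u_i * v_j.
We need i=1, j=1.
u_1 = 4.7, v_1 = -6.2
T_{1,1} = 4.7 * -6.2 = -29.14

-29.14


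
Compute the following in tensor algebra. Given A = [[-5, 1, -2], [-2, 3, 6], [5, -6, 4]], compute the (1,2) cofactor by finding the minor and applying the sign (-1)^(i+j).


To find cofactor C_{12}, delete row 1 and column 2.
The resulting 2x2 submatrix is: [[-2, 6], [5, 4]]
Minor M_{12} = -2*4 - 6*5
  = -8 - 30 = -38
Sign = (-1)^(1+2) = (-1)^3 = -1
Cofactor C_{12} = -1 * -38 = 38

38


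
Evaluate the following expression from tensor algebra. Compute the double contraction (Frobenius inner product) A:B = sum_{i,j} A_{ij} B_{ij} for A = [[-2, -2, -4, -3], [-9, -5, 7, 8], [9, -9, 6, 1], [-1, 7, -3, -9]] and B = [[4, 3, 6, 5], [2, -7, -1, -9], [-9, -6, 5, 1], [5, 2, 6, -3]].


A:B = sum over all i,j of A_{ij} * B_{ij}.
Row 1: -2*4=-8, -2*3=-6, -4*6=-24, -3*5=-15 => row sum = -53
Row 2: -9*2=-18, -5*-7=35, 7*-1=-7, 8*-9=-72 => row sum = -62
Row 3: 9*-9=-81, -9*-6=54, 6*5=30, 1*1=1 => row sum = 4
Row 4: -1*5=-5, 7*2=14, -3*6=-18, -9*-3=27 => row sum = 18
Total = -53 + -62 + 4 + 18 = -93

-93


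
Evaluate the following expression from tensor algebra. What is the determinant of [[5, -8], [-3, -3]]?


For a 2x2 matrix [[a, b], [c, d]], det = a*d - b*c.
a = 5, b = -8, c = -3, d = -3
a*d = 5 * -3 = -15
b*c = -8 * -3 = 24
det = -15 - 24 = -39

-39


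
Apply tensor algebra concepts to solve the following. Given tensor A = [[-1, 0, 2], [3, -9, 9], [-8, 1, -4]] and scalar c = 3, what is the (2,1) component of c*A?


Scalar multiplication: (cA)_{ij} = c * A_{ij}.
c = 3
A_{21} = 3
(cA)_{21} = 3 * 3 = 9

9


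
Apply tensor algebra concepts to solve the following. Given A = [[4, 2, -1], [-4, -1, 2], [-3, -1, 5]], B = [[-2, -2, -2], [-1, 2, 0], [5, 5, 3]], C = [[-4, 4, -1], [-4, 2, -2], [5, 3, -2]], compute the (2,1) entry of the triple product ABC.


(ABC)_{21} = sum_m (AB)_{2m} C_{m1}. First compute row 2 of AB.
(AB)_{21} = -4*-2 + -1*-1 + 2*5 = 19
(AB)_{22} = -4*-2 + -1*2 + 2*5 = 16
(AB)_{23} = -4*-2 + -1*0 + 2*3 = 14
Now contract with column 1 of C:
(AB)_{21} * C_{11} = 19 * -4 = -76
(AB)_{22} * C_{21} = 16 * -4 = -64
(AB)_{23} * C_{31} = 14 * 5 = 70
(ABC)_{21} = -76 + -64 + 70 = -70

-70


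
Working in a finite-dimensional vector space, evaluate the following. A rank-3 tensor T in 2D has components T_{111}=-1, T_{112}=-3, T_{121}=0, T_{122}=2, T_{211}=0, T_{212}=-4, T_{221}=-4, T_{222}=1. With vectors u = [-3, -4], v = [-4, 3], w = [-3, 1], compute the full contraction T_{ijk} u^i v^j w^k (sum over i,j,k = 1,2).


S = sum over i,j,k of T_{ijk} u_i v_j w_k. Expanding all 8 terms:
T_{111}*u_1*v_1*w_1 = -1*-3*-4*-3 = 36  (running total: 36)
T_{112}*u_1*v_1*w_2 = -3*-3*-4*1 = -36  (running total: 0)
T_{121}*u_1*v_2*w_1 = 0*-3*3*-3 = 0  (running total: 0)
T_{122}*u_1*v_2*w_2 = 2*-3*3*1 = -18  (running total: -18)
T_{211}*u_2*v_1*w_1 = 0*-4*-4*-3 = 0  (running total: -18)
T_{212}*u_2*v_1*w_2 = -4*-4*-4*1 = -64  (running total: -82)
T_{221}*u_2*v_2*w_1 = -4*-4*3*-3 = -144  (running total: -226)
T_{222}*u_2*v_2*w_2 = 1*-4*3*1 = -12  (running total: -238)
S = -238

-238


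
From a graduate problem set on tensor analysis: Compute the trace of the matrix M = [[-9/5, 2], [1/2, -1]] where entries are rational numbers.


The trace is the sum of diagonal entries.
Diagonal: M[1,1] = -9/5, M[2,2] = -1
Tr(M) = -9/5 + -1
Computing step by step:
After adding M[1,1]: -9/5
After adding M[2,2]: -14/5
Tr(M) = -14/5

-14/5


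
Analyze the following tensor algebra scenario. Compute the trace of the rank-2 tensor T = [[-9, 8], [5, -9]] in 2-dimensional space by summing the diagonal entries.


The contraction (trace) of a rank-2 tensor is the sum of its diagonal elements.
Diagonal entries: A[1,1] = -9, A[2,2] = -9
Tr(A) = -9 + -9 = -18

-18


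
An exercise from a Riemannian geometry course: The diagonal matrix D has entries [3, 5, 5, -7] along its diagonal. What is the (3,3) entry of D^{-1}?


For a diagonal matrix, the inverse has entries (D^{-1})_{ii} = 1/d_{ii}.
The diagonal entries are: d_{11} = 3, d_{22} = 5, d_{33} = 5, d_{44} = -7
We need (D^{-1})_{33} = 1/d_{33} = 1/5 = 1/5

1/5


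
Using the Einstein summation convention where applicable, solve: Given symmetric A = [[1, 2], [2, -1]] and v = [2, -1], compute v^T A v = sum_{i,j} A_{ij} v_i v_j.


First compute Av:
(Av)_1 = 1*2 + 2*-1 = 0
(Av)_2 = 2*2 + -1*-1 = 5
Av = [0, 5]
Then v^T (Av) = 2*0 + -1*5
= 0 + -5 = -5

-5


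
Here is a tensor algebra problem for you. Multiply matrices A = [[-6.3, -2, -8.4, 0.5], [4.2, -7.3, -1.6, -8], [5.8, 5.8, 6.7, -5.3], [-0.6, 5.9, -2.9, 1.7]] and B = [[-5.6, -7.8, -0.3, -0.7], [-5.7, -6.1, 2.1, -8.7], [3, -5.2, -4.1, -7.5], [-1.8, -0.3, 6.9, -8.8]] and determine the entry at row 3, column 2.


(AB)_{ij} = sum_k A_{ik} B_{kj}.
For i=3, j=2:
A_{31} * B_{12} = 5.8 * -7.8 = -45.24
A_{32} * B_{22} = 5.8 * -6.1 = -35.38
A_{33} * B_{32} = 6.7 * -5.2 = -34.84
A_{34} * B_{42} = -5.3 * -0.3 = 1.59
Sum = -45.24 + -35.38 + -34.84 + 1.59 = -113.87

-113.87


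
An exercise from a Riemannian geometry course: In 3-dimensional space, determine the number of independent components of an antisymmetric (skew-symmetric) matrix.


An antisymmetric rank-2 tensor satisfies A_{ij} = -A_{ji}, so diagonal entries are zero.
The independent components are the upper-triangular entries: C(n, 2) = n(n-1)/2.
n = 3
C(3, 2) = 3 * 2 / 2 = 6 / 2 = 3

3


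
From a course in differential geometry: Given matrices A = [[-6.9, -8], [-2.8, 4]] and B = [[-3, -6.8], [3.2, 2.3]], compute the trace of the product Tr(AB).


Tr(AB) = sum_i (AB)_{ii} where (AB)_{ii} = sum_k A_{ik} B_{ki}.
(AB)_{11} = -6.9*-3 + -8*3.2 = -4.9
(AB)_{22} = -2.8*-6.8 + 4*2.3 = 28.24
Tr(AB) = -4.9 + 28.24 = 23.34

23.34


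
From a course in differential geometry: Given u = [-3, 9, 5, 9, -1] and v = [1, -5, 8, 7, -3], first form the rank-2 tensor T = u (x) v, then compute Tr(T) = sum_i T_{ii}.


The outer product gives T_{ij} = u_i v_j.
The trace (contraction) is Tr(T) = sum_i T_{ii} = sum_i u_i v_i.
Diagonal entries:
T_{11} = u_1 * v_1 = -3 * 1 = -3
T_{22} = u_2 * v_2 = 9 * -5 = -45
T_{33} = u_3 * v_3 = 5 * 8 = 40
T_{44} = u_4 * v_4 = 9 * 7 = 63
T_{55} = u_5 * v_5 = -1 * -3 = 3
Tr(T) = -3 + -45 + 40 + 63 + 3 = 58

58


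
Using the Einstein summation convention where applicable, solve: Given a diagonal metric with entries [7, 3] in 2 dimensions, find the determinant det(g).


For a diagonal metric, the determinant is the product of diagonal entries.
Diagonal entries: 7, 3
det(g) = 7 * 3 = 21

21


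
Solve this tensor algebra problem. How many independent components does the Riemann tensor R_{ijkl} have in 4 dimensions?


The Riemann tensor in d dimensions has d^2(d^2 - 1)/12 independent components.
d = 4, so d^2 = 16
d^2 - 1 = 15
d^2(d^2 - 1) = 16 * 15 = 240
Divide by 12: 240 / 12 = 20

20


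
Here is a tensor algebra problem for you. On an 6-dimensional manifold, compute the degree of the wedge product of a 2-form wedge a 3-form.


The degree of a wedge product is the sum of the degrees of the individual forms.
Degrees: 2, 3
Total degree = 2 + 3 = 5

5


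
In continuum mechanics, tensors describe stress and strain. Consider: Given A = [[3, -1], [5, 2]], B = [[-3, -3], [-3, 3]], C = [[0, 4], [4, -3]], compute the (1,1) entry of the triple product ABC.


(ABC)_{11} = sum_m (AB)_{1m} C_{m1}. First compute row 1 of AB.
(AB)_{11} = 3*-3 + -1*-3 = -6
(AB)_{12} = 3*-3 + -1*3 = -12
Now contract with column 1 of C:
(AB)_{11} * C_{11} = -6 * 0 = 0
(AB)_{12} * C_{21} = -12 * 4 = -48
(ABC)_{11} = 0 + -48 = -48

-48


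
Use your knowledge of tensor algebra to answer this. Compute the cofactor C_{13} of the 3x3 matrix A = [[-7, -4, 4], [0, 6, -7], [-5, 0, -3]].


To find cofactor C_{13}, delete row 1 and column 3.
The resulting 2x2 submatrix is: [[0, 6], [-5, 0]]
Minor M_{13} = 0*0 - 6*-5
  = 0 - -30 = 30
Sign = (-1)^(1+3) = (-1)^4 = 1
Cofactor C_{13} = 1 * 30 = 30

30


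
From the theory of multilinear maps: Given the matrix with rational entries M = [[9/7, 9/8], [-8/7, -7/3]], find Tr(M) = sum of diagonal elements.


The trace is the sum of diagonal entries.
Diagonal: M[1,1] = 9/7, M[2,2] = -7/3
Tr(M) = 9/7 + -7/3
Computing step by step:
After adding M[1,1]: 9/7
After adding M[2,2]: -22/21
Tr(M) = -22/21

-22/21


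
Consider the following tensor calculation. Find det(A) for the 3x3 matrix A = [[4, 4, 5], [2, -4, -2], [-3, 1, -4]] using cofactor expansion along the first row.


Expanding along the first row, det(A) = a11*M_11 - a12*M_12 + a13*M_13, where M_1j is the (1,j) minor.
Minor M_11 = -4*-4 - -2*1 = 18
Minor M_12 = 2*-4 - -2*-3 = -14
Minor M_13 = 2*1 - -4*-3 = -10
det = 4*(18) - 4*(-14) + 5*(-10)
    = 72 - -56 + -50
    = 78

78


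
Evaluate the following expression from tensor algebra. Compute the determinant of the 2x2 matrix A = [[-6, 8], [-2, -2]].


For a 2x2 matrix [[a, b], [c, d]], det = a*d - b*c.
a = -6, b = 8, c = -2, d = -2
a*d = -6 * -2 = 12
b*c = 8 * -2 = -16
det = 12 - -16 = 28

28


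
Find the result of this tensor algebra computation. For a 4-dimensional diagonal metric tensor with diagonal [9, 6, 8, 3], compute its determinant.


For a diagonal metric, the determinant is the product of diagonal entries.
Diagonal entries: 9, 6, 8, 3
det(g) = 9 * 6 * 8 * 3 = 1296

1296


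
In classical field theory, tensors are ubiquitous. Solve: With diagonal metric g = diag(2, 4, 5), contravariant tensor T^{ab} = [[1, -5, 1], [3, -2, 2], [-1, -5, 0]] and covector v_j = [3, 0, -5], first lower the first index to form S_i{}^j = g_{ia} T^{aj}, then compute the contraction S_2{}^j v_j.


Step 1: lower the first index. For a diagonal metric, g_{ia} T^{aj} = g_{ii} T^{ij} (no sum on i).
g_{22} = 4
S_2{}^1 = 4 * T^{21} = 4 * 3 = 12
S_2{}^2 = 4 * T^{22} = 4 * -2 = -8
S_2{}^3 = 4 * T^{23} = 4 * 2 = 8
Step 2: contract S_2{}^j with v_j.
S_2{}^1 * v_1 = 12 * 3 = 36
S_2{}^2 * v_2 = -8 * 0 = 0
S_2{}^3 * v_3 = 8 * -5 = -40
Result = 36 + 0 + -40 = -4

-4


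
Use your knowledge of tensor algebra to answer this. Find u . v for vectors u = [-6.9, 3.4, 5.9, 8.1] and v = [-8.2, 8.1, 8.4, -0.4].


The inner product u . v = sum of u_i * v_i.
Term-by-term: -6.9 * -8.2, 3.4 * 8.1, 5.9 * 8.4, 8.1 * -0.4
Products: 56.58, 27.54, 49.56, -3.24
Sum = 56.58 + 27.54 + 49.56 + -3.24 = 130.44

130.44


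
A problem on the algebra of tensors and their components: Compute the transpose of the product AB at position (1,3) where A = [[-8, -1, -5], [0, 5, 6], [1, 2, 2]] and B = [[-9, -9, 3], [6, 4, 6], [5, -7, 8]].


(AB)^T_{ij} = (AB)_{ji} = sum_k A_{jk} B_{ki}.
For i=1, j=3 we need (AB)_{31}:
A_{31} * B_{11} = 1 * -9 = -9
A_{32} * B_{21} = 2 * 6 = 12
A_{33} * B_{31} = 2 * 5 = 10
Sum = -9 + 12 + 10 = 13

13


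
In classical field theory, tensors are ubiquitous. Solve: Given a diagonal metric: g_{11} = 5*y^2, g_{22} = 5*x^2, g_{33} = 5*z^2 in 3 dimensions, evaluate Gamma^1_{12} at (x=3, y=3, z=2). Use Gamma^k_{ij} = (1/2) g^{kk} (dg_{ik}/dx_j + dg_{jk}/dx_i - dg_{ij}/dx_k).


For a diagonal metric, Gamma^k_{ij} = (1/2) g^{kk} (dg_{ik}/dx_j + dg_{jk}/dx_i - dg_{ij}/dx_k).
The metric is diagonal, so g_{ab} = 0 for a != b.
At the given point: g_{11} = 45, g_{22} = 45, g_{33} = 20
g^{11} = 1/45
dg_{11}/dx_2 = dg_{11}/dx_2 = 30
dg_{21}/dx_1 = 0 (off-diagonal)
dg_{12}/dx_1 = 0 (off-diagonal)
Numerator = 30 + 0 - 0 = 30
Gamma^1_{12} = 30 / (2 * 45) = 1/3

1/3


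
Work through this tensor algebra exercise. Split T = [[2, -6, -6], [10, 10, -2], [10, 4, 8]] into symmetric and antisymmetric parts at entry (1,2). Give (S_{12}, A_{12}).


T_{12} = -6
T_{21} = 10
S_{12} = (-6 + 10)/2 = 4/2 = 2
A_{12} = (-6 - 10)/2 = -16/2 = -8
Check: S + A = 2 + -8 = -6 = T_{12}.

(2, -8)


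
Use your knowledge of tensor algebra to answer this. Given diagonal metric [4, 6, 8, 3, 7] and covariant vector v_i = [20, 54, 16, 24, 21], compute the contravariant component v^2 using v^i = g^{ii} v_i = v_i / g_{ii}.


To raise an index with a diagonal metric: v^i = v_i / g_{ii}.
For index 2: v_2 = 54, g_{22} = 6
v^2 = 54 / 6 = 9

9


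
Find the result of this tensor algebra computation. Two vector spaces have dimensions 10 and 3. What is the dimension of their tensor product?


The dimension of a tensor product is the product of dimensions.
dim(V) = 10, dim(W) = 3
dim(V (x) W) = 10 * 3 = 30

30


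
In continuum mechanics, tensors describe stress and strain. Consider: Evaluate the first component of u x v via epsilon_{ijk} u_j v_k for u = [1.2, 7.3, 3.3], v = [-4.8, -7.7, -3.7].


(u x v)_1 = sum_{j,k} epsilon_{1jk} u_j v_k. Only permutations of (1,2,3) contribute; the two non-zero terms are:
eps_{123} u_2 v_3 = 1 * 7.3 * -3.7 = -27.01
eps_{132} u_3 v_2 = -1 * 3.3 * -7.7 = 25.41
(u x v)_1 = -1.6

-1.6


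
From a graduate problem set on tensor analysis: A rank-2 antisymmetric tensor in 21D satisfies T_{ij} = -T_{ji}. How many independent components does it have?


An antisymmetric rank-2 tensor satisfies A_{ij} = -A_{ji}, so diagonal entries are zero.
The independent components are the upper-triangular entries: C(n, 2) = n(n-1)/2.
n = 21
C(21, 2) = 21 * 20 / 2 = 420 / 2 = 210

210


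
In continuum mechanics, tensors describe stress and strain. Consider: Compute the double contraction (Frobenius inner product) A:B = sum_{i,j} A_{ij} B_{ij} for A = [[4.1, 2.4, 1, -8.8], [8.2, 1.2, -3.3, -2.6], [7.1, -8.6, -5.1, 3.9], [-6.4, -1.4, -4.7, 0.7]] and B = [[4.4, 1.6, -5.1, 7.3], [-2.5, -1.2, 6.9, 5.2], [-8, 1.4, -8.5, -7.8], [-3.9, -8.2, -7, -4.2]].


A:B = sum over all i,j of A_{ij} * B_{ij}.
Row 1: 4.1*4.4=18.04, 2.4*1.6=3.84, 1*-5.1=-5.1, -8.8*7.3=-64.24 => row sum = -47.46
Row 2: 8.2*-2.5=-20.5, 1.2*-1.2=-1.44, -3.3*6.9=-22.77, -2.6*5.2=-13.52 => row sum = -58.23
Row 3: 7.1*-8=-56.8, -8.6*1.4=-12.04, -5.1*-8.5=43.35, 3.9*-7.8=-30.42 => row sum = -55.91
Row 4: -6.4*-3.9=24.96, -1.4*-8.2=11.48, -4.7*-7=32.9, 0.7*-4.2=-2.94 => row sum = 66.4
Total = -47.46 + -58.23 + -55.91 + 66.4 = -95.2

-95.2


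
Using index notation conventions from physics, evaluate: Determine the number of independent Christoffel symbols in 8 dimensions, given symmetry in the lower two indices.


Christoffel symbols Gamma^k_{ij} are symmetric in i,j, so there are d * d(d+1)/2 independent symbols.
d = 8
d(d+1)/2 = 8 * 9 / 2 = 36
Total = 8 * 36 = 288

288


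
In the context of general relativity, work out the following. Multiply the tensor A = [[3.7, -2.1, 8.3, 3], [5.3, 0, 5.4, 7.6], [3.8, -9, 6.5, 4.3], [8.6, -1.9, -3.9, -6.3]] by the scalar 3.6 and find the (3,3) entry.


Scalar multiplication: (cA)_{ij} = c * A_{ij}.
c = 3.6
A_{33} = 6.5
(cA)_{33} = 3.6 * 6.5 = 23.4

23.4


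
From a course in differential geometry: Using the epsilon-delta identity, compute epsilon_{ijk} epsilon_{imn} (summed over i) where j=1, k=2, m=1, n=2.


Using the identity: epsilon_{ijk} epsilon_{imn} = delta_{jm} delta_{kn} - delta_{jn} delta_{km}.
delta_{11} = 1
delta_{22} = 1
delta_{12} = 0
delta_{21} = 0
Result = 1 * 1 - 0 * 0 = 1 - 0 = 1

1


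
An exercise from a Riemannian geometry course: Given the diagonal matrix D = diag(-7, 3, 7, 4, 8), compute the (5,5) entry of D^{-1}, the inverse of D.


For a diagonal matrix, the inverse has entries (D^{-1})_{ii} = 1/d_{ii}.
The diagonal entries are: d_{11} = -7, d_{22} = 3, d_{33} = 7, d_{44} = 4, d_{55} = 8
We need (D^{-1})_{55} = 1/d_{55} = 1/8 = 1/8

1/8


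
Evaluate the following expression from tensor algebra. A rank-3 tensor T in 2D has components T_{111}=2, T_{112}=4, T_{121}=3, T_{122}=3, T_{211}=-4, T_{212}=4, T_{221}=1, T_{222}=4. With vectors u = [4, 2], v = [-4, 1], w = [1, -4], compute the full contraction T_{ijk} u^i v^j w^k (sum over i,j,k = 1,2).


S = sum over i,j,k of T_{ijk} u_i v_j w_k. Expanding all 8 terms:
T_{111}*u_1*v_1*w_1 = 2*4*-4*1 = -32  (running total: -32)
T_{112}*u_1*v_1*w_2 = 4*4*-4*-4 = 256  (running total: 224)
T_{121}*u_1*v_2*w_1 = 3*4*1*1 = 12  (running total: 236)
T_{122}*u_1*v_2*w_2 = 3*4*1*-4 = -48  (running total: 188)
T_{211}*u_2*v_1*w_1 = -4*2*-4*1 = 32  (running total: 220)
T_{212}*u_2*v_1*w_2 = 4*2*-4*-4 = 128  (running total: 348)
T_{221}*u_2*v_2*w_1 = 1*2*1*1 = 2  (running total: 350)
T_{222}*u_2*v_2*w_2 = 4*2*1*-4 = -32  (running total: 318)
S = 318

318


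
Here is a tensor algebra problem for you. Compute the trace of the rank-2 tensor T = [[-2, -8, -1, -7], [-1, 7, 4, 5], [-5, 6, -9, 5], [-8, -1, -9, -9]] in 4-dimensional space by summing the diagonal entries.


The contraction (trace) of a rank-2 tensor is the sum of its diagonal elements.
Diagonal entries: A[1,1] = -2, A[2,2] = 7, A[3,3] = -9, A[4,4] = -9
Tr(A) = -2 + 7 + -9 + -9 = -13

-13


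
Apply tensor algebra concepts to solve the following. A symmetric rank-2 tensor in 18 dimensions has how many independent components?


A symmetric rank-2 tensor in d dimensions has d(d+1)/2 independent components.
d = 18
d(d+1)/2 = 18 * 19 / 2 = 342 / 2 = 171

171


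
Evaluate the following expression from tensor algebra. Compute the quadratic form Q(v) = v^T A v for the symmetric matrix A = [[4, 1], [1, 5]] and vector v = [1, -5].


First compute Av:
(Av)_1 = 4*1 + 1*-5 = -1
(Av)_2 = 1*1 + 5*-5 = -24
Av = [-1, -24]
Then v^T (Av) = 1*-1 + -5*-24
= -1 + 120 = 119

119


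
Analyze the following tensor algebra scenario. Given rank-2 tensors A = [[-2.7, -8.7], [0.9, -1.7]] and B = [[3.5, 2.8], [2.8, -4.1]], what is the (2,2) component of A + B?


Tensor addition is component-wise: (A + B)_{ij} = A_{ij} + B_{ij}.
A_{22} = -1.7
B_{22} = -4.1
(A + B)_{22} = -1.7 + -4.1 = -5.8

-5.8


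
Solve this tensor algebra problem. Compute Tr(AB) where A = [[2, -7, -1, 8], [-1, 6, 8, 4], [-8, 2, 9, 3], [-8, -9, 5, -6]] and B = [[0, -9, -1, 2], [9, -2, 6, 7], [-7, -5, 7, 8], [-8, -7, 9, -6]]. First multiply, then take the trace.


Tr(AB) = sum_i (AB)_{ii} where (AB)_{ii} = sum_k A_{ik} B_{ki}.
(AB)_{11} = 2*0 + -7*9 + -1*-7 + 8*-8 = -120
(AB)_{22} = -1*-9 + 6*-2 + 8*-5 + 4*-7 = -71
(AB)_{33} = -8*-1 + 2*6 + 9*7 + 3*9 = 110
(AB)_{44} = -8*2 + -9*7 + 5*8 + -6*-6 = -3
Tr(AB) = -120 + -71 + 110 + -3 = -84

-84


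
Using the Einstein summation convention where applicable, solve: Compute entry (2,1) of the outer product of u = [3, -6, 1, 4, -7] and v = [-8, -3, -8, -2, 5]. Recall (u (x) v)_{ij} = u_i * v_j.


The outer product entry T_{ij} = u_i * v_j.
We need i=2, j=1.
u_2 = -6, v_1 = -8
T_{2,1} = -6 * -8 = 48

48


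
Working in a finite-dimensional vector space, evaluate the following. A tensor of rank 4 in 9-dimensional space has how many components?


The number of components of a rank-r tensor in d dimensions is d^r.
Here d = 9 and r = 4.
9^4 = 6561

6561


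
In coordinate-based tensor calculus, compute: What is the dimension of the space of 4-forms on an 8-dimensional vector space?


The dimension of the space of p-forms on an n-dimensional space is C(n, p).
n = 8, p = 4
C(8, 4) = 8! / (4! * 4!) = 70

70


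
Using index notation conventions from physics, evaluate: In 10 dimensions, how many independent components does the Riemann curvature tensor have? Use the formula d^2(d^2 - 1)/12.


The Riemann tensor in d dimensions has d^2(d^2 - 1)/12 independent components.
d = 10, so d^2 = 100
d^2 - 1 = 99
d^2(d^2 - 1) = 100 * 99 = 9900
Divide by 12: 9900 / 12 = 825

825


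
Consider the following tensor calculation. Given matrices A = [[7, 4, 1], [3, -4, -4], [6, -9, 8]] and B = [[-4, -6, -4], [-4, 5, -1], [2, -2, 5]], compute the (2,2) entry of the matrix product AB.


(AB)_{ij} = sum_k A_{ik} B_{kj}.
For i=2, j=2:
A_{21} * B_{12} = 3 * -6 = -18
A_{22} * B_{22} = -4 * 5 = -20
A_{23} * B_{32} = -4 * -2 = 8
Sum = -18 + -20 + 8 = -30

-30


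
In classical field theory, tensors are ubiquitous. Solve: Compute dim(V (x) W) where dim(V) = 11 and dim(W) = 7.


The dimension of a tensor product is the product of dimensions.
dim(V) = 11, dim(W) = 7
dim(V (x) W) = 11 * 7 = 77

77


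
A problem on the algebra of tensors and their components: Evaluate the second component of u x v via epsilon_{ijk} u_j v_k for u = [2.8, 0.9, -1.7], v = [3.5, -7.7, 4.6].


(u x v)_2 = sum_{j,k} epsilon_{2jk} u_j v_k. Only permutations of (1,2,3) contribute; the two non-zero terms are:
eps_{213} u_1 v_3 = -1 * 2.8 * 4.6 = -12.88
eps_{231} u_3 v_1 = 1 * -1.7 * 3.5 = -5.95
(u x v)_2 = -18.83

-18.83


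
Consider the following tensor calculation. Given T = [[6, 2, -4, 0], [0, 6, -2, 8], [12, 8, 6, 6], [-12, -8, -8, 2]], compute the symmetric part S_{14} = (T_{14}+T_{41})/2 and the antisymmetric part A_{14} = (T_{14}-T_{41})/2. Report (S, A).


T_{14} = 0
T_{41} = -12
S_{14} = (0 + -12)/2 = -12/2 = -6
A_{14} = (0 - -12)/2 = 12/2 = 6
Check: S + A = -6 + 6 = 0 = T_{14}.

(-6, 6)


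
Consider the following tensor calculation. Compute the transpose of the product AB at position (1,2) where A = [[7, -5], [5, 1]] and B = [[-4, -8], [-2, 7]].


(AB)^T_{ij} = (AB)_{ji} = sum_k A_{jk} B_{ki}.
For i=1, j=2 we need (AB)_{21}:
A_{21} * B_{11} = 5 * -4 = -20
A_{22} * B_{21} = 1 * -2 = -2
Sum = -20 + -2 = -22

-22


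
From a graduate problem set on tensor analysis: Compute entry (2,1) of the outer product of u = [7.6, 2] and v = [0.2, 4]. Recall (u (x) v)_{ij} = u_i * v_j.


The outer product entry T_{ij} = u_i * v_j.
We need i=2, j=1.
u_2 = 2, v_1 = 0.2
T_{2,1} = 2 * 0.2 = 0.4

0.4


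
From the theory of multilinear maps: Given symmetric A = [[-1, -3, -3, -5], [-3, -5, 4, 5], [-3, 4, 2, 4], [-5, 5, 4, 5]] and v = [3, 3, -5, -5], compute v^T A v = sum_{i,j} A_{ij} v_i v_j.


First compute Av:
(Av)_1 = -1*3 + -3*3 + -3*-5 + -5*-5 = 28
(Av)_2 = -3*3 + -5*3 + 4*-5 + 5*-5 = -69
(Av)_3 = -3*3 + 4*3 + 2*-5 + 4*-5 = -27
(Av)_4 = -5*3 + 5*3 + 4*-5 + 5*-5 = -45
Av = [28, -69, -27, -45]
Then v^T (Av) = 3*28 + 3*-69 + -5*-27 + -5*-45
= 84 + -207 + 135 + 225 = 237

237


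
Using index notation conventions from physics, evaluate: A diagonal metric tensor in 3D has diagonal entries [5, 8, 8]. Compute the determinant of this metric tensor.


For a diagonal metric, the determinant is the product of diagonal entries.
Diagonal entries: 5, 8, 8
det(g) = 5 * 8 * 8 = 320

320


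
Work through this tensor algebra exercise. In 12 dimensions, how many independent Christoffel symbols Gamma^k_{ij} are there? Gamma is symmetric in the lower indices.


Christoffel symbols Gamma^k_{ij} are symmetric in i,j, so there are d * d(d+1)/2 independent symbols.
d = 12
d(d+1)/2 = 12 * 13 / 2 = 78
Total = 12 * 78 = 936

936


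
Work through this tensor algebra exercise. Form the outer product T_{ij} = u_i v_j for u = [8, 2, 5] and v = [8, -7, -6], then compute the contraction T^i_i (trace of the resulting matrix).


The outer product gives T_{ij} = u_i v_j.
The trace (contraction) is Tr(T) = sum_i T_{ii} = sum_i u_i v_i.
Diagonal entries:
T_{11} = u_1 * v_1 = 8 * 8 = 64
T_{22} = u_2 * v_2 = 2 * -7 = -14
T_{33} = u_3 * v_3 = 5 * -6 = -30
Tr(T) = 64 + -14 + -30 = 20

20


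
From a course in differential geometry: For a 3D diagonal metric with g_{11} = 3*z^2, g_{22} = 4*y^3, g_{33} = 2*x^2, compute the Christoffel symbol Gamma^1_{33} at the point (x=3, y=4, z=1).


For a diagonal metric, Gamma^k_{ij} = (1/2) g^{kk} (dg_{ik}/dx_j + dg_{jk}/dx_i - dg_{ij}/dx_k).
The metric is diagonal, so g_{ab} = 0 for a != b.
At the given point: g_{11} = 3, g_{22} = 256, g_{33} = 18
g^{11} = 1/3
dg_{31}/dx_3 = 0 (off-diagonal)
dg_{31}/dx_3 = 0 (off-diagonal)
dg_{33}/dx_1 = dg_{33}/dx_1 = 12
Numerator = 0 + 0 - 12 = -12
Gamma^1_{33} = -12 / (2 * 3) = -2

-2


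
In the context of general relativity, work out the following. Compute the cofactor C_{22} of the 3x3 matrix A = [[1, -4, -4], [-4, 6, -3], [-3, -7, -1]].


To find cofactor C_{22}, delete row 2 and column 2.
The resulting 2x2 submatrix is: [[1, -4], [-3, -1]]
Minor M_{22} = 1*-1 - -4*-3
  = -1 - 12 = -13
Sign = (-1)^(2+2) = (-1)^4 = 1
Cofactor C_{22} = 1 * -13 = -13

-13


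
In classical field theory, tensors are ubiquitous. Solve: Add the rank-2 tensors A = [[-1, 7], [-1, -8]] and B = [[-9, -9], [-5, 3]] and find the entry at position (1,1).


Tensor addition is component-wise: (A + B)_{ij} = A_{ij} + B_{ij}.
A_{11} = -1
B_{11} = -9
(A + B)_{11} = -1 + -9 = -10

-10


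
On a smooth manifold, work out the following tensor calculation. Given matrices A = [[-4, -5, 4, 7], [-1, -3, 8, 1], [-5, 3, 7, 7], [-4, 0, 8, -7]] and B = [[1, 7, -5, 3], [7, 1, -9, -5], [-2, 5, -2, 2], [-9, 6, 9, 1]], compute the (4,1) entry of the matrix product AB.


(AB)_{ij} = sum_k A_{ik} B_{kj}.
For i=4, j=1:
A_{41} * B_{11} = -4 * 1 = -4
A_{42} * B_{21} = 0 * 7 = 0
A_{43} * B_{31} = 8 * -2 = -16
A_{44} * B_{41} = -7 * -9 = 63
Sum = -4 + 0 + -16 + 63 = 43

43


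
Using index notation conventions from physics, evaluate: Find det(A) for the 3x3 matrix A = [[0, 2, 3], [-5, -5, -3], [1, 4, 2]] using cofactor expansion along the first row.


Expanding along the first row, det(A) = a11*M_11 - a12*M_12 + a13*M_13, where M_1j is the (1,j) minor.
Minor M_11 = -5*2 - -3*4 = 2
Minor M_12 = -5*2 - -3*1 = -7
Minor M_13 = -5*4 - -5*1 = -15
det = 0*(2) - 2*(-7) + 3*(-15)
    = 0 - -14 + -45
    = -31

-31


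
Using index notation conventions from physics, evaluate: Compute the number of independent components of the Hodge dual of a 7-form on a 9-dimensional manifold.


The Hodge dual of a p-form on an n-dimensional manifold is an (n-p)-form.
n = 9, p = 7, so dual degree = 9 - 7 = 2
The number of components is C(n, n-p) = C(9, 2) = 36

36


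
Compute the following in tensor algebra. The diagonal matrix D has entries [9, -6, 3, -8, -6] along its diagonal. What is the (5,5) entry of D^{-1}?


For a diagonal matrix, the inverse has entries (D^{-1})_{ii} = 1/d_{ii}.
The diagonal entries are: d_{11} = 9, d_{22} = -6, d_{33} = 3, d_{44} = -8, d_{55} = -6
We need (D^{-1})_{55} = 1/d_{55} = 1/-6 = -1/6

-1/6


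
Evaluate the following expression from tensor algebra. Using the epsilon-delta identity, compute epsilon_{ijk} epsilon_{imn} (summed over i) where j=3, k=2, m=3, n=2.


Using the identity: epsilon_{ijk} epsilon_{imn} = delta_{jm} delta_{kn} - delta_{jn} delta_{km}.
delta_{33} = 1
delta_{22} = 1
delta_{32} = 0
delta_{23} = 0
Result = 1 * 1 - 0 * 0 = 1 - 0 = 1

1


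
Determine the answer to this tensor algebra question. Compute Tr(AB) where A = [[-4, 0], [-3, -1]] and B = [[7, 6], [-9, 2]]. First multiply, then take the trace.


Tr(AB) = sum_i (AB)_{ii} where (AB)_{ii} = sum_k A_{ik} B_{ki}.
(AB)_{11} = -4*7 + 0*-9 = -28
(AB)_{22} = -3*6 + -1*2 = -20
Tr(AB) = -28 + -20 = -48

-48


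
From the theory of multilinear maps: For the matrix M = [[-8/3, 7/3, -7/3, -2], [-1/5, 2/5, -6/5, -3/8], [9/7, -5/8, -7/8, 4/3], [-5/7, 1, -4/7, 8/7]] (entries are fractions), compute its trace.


The trace is the sum of diagonal entries.
Diagonal: M[1,1] = -8/3, M[2,2] = 2/5, M[3,3] = -7/8, M[4,4] = 8/7
Tr(M) = -8/3 + 2/5 + -7/8 + 8/7
Computing step by step:
After adding M[1,1]: -8/3
After adding M[2,2]: -34/15
After adding M[3,3]: -377/120
After adding M[4,4]: -1679/840
Tr(M) = -1679/840

-1679/840


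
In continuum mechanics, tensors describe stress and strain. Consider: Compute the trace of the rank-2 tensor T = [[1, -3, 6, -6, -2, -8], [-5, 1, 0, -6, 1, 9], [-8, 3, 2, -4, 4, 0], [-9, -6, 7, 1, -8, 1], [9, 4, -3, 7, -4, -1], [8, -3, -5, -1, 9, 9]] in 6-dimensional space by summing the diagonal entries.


The contraction (trace) of a rank-2 tensor is the sum of its diagonal elements.
Diagonal entries: A[1,1] = 1, A[2,2] = 1, A[3,3] = 2, A[4,4] = 1, A[5,5] = -4, A[6,6] = 9
Tr(A) = 1 + 1 + 2 + 1 + -4 + 9 = 10

10


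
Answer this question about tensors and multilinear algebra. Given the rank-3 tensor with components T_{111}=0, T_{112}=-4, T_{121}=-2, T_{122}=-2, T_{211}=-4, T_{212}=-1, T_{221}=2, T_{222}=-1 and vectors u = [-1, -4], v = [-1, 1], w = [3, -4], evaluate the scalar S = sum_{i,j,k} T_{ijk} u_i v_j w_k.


S = sum over i,j,k of T_{ijk} u_i v_j w_k. Expanding all 8 terms:
T_{111}*u_1*v_1*w_1 = 0*-1*-1*3 = 0  (running total: 0)
T_{112}*u_1*v_1*w_2 = -4*-1*-1*-4 = 16  (running total: 16)
T_{121}*u_1*v_2*w_1 = -2*-1*1*3 = 6  (running total: 22)
T_{122}*u_1*v_2*w_2 = -2*-1*1*-4 = -8  (running total: 14)
T_{211}*u_2*v_1*w_1 = -4*-4*-1*3 = -48  (running total: -34)
T_{212}*u_2*v_1*w_2 = -1*-4*-1*-4 = 16  (running total: -18)
T_{221}*u_2*v_2*w_1 = 2*-4*1*3 = -24  (running total: -42)
T_{222}*u_2*v_2*w_2 = -1*-4*1*-4 = -16  (running total: -58)
S = -58

-58


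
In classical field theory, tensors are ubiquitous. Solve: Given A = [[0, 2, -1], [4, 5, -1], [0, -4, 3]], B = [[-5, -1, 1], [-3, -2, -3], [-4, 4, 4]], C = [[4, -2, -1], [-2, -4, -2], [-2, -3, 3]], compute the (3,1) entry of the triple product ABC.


(ABC)_{31} = sum_m (AB)_{3m} C_{m1}. First compute row 3 of AB.
(AB)_{31} = 0*-5 + -4*-3 + 3*-4 = 0
(AB)_{32} = 0*-1 + -4*-2 + 3*4 = 20
(AB)_{33} = 0*1 + -4*-3 + 3*4 = 24
Now contract with column 1 of C:
(AB)_{31} * C_{11} = 0 * 4 = 0
(AB)_{32} * C_{21} = 20 * -2 = -40
(AB)_{33} * C_{31} = 24 * -2 = -48
(ABC)_{31} = 0 + -40 + -48 = -88

-88


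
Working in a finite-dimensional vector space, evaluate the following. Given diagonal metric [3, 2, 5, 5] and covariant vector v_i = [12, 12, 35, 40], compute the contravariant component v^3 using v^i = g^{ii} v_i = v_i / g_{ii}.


To raise an index with a diagonal metric: v^i = v_i / g_{ii}.
For index 3: v_3 = 35, g_{33} = 5
v^3 = 35 / 5 = 7

7


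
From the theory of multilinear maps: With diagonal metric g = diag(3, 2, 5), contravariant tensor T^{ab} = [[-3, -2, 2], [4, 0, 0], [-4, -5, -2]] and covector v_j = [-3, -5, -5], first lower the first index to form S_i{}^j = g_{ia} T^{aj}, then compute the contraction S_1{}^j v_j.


Step 1: lower the first index. For a diagonal metric, g_{ia} T^{aj} = g_{ii} T^{ij} (no sum on i).
g_{11} = 3
S_1{}^1 = 3 * T^{11} = 3 * -3 = -9
S_1{}^2 = 3 * T^{12} = 3 * -2 = -6
S_1{}^3 = 3 * T^{13} = 3 * 2 = 6
Step 2: contract S_1{}^j with v_j.
S_1{}^1 * v_1 = -9 * -3 = 27
S_1{}^2 * v_2 = -6 * -5 = 30
S_1{}^3 * v_3 = 6 * -5 = -30
Result = 27 + 30 + -30 = 27

27


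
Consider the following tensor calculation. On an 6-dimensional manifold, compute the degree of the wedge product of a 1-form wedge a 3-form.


The degree of a wedge product is the sum of the degrees of the individual forms.
Degrees: 1, 3
Total degree = 1 + 3 = 4

4


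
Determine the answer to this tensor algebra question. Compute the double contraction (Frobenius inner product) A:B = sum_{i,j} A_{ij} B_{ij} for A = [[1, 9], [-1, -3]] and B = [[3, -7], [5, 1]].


A:B = sum over all i,j of A_{ij} * B_{ij}.
Row 1: 1*3=3, 9*-7=-63 => row sum = -60
Row 2: -1*5=-5, -3*1=-3 => row sum = -8
Total = -60 + -8 = -68

-68


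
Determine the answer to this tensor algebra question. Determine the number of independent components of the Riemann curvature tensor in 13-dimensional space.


The Riemann tensor in d dimensions has d^2(d^2 - 1)/12 independent components.
d = 13, so d^2 = 169
d^2 - 1 = 168
d^2(d^2 - 1) = 169 * 168 = 28392
Divide by 12: 28392 / 12 = 2366

2366


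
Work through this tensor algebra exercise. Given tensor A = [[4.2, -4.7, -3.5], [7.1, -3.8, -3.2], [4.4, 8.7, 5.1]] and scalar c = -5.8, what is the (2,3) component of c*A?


Scalar multiplication: (cA)_{ij} = c * A_{ij}.
c = -5.8
A_{23} = -3.2
(cA)_{23} = -5.8 * -3.2 = 18.56

18.56


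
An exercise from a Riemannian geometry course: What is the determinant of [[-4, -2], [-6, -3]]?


For a 2x2 matrix [[a, b], [c, d]], det = a*d - b*c.
a = -4, b = -2, c = -6, d = -3
a*d = -4 * -3 = 12
b*c = -2 * -6 = 12
det = 12 - 12 = 0

0


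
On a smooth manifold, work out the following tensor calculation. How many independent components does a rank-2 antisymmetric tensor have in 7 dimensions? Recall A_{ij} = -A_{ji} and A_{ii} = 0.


An antisymmetric rank-2 tensor satisfies A_{ij} = -A_{ji}, so diagonal entries are zero.
The independent components are the upper-triangular entries: C(n, 2) = n(n-1)/2.
n = 7
C(7, 2) = 7 * 6 / 2 = 42 / 2 = 21

21


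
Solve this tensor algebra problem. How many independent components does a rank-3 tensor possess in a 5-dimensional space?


The number of components of a rank-r tensor in d dimensions is d^r.
Here d = 5 and r = 3.
5^3 = 125

125


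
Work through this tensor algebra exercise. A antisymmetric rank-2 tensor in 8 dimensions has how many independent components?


A antisymmetric rank-2 tensor in d dimensions has d(d-1)/2 independent components.
d = 8
d(d-1)/2 = 8 * 7 / 2 = 56 / 2 = 28

28


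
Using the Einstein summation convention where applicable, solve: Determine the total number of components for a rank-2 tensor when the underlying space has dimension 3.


The number of components of a rank-r tensor in d dimensions is d^r.
Here d = 3 and r = 2.
3^2 = 9

9


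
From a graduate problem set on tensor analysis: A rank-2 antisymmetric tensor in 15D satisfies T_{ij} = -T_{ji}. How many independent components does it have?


An antisymmetric rank-2 tensor satisfies A_{ij} = -A_{ji}, so diagonal entries are zero.
The independent components are the upper-triangular entries: C(n, 2) = n(n-1)/2.
n = 15
C(15, 2) = 15 * 14 / 2 = 210 / 2 = 105

105


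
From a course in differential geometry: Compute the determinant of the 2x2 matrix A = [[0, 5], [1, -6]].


For a 2x2 matrix [[a, b], [c, d]], det = a*d - b*c.
a = 0, b = 5, c = 1, d = -6
a*d = 0 * -6 = 0
b*c = 5 * 1 = 5
det = 0 - 5 = -5

-5


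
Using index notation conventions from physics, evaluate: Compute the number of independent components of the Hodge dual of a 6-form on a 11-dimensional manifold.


The Hodge dual of a p-form on an n-dimensional manifold is an (n-p)-form.
n = 11, p = 6, so dual degree = 11 - 6 = 5
The number of components is C(n, n-p) = C(11, 5) = 462

462


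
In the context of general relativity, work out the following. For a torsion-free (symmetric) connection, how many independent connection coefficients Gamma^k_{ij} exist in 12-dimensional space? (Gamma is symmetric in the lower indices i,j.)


Christoffel symbols Gamma^k_{ij} are symmetric in i,j, so there are d * d(d+1)/2 independent symbols.
d = 12
d(d+1)/2 = 12 * 13 / 2 = 78
Total = 12 * 78 = 936

936


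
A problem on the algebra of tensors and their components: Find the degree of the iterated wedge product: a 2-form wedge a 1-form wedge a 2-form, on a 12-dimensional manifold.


The degree of a wedge product is the sum of the degrees of the individual forms.
Degrees: 2, 1, 2
Total degree = 2 + 1 + 2 = 5

5


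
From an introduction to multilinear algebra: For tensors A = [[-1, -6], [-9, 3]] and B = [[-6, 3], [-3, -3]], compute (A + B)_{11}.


Tensor addition is component-wise: (A + B)_{ij} = A_{ij} + B_{ij}.
A_{11} = -1
B_{11} = -6
(A + B)_{11} = -1 + -6 = -7

-7


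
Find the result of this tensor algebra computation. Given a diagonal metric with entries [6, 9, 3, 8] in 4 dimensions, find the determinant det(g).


For a diagonal metric, the determinant is the product of diagonal entries.
Diagonal entries: 6, 9, 3, 8
det(g) = 6 * 9 * 3 * 8 = 1296

1296


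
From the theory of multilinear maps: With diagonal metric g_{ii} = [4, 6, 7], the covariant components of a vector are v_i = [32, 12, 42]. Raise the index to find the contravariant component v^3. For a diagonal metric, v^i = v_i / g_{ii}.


To raise an index with a diagonal metric: v^i = v_i / g_{ii}.
For index 3: v_3 = 42, g_{33} = 7
v^3 = 42 / 7 = 6

6


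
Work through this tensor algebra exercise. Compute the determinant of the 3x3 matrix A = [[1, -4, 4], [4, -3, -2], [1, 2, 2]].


Expanding along the first row, det(A) = a11*M_11 - a12*M_12 + a13*M_13, where M_1j is the (1,j) minor.
Minor M_11 = -3*2 - -2*2 = -2
Minor M_12 = 4*2 - -2*1 = 10
Minor M_13 = 4*2 - -3*1 = 11
det = 1*(-2) - -4*(10) + 4*(11)
    = -2 - -40 + 44
    = 82

82


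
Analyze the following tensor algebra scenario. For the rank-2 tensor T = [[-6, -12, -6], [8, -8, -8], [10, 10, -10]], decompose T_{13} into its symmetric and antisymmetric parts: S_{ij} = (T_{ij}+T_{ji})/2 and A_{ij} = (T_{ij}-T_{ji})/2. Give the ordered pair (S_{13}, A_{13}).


T_{13} = -6
T_{31} = 10
S_{13} = (-6 + 10)/2 = 4/2 = 2
A_{13} = (-6 - 10)/2 = -16/2 = -8
Check: S + A = 2 + -8 = -6 = T_{13}.

(2, -8)


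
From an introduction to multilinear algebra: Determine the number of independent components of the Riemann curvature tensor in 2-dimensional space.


The Riemann tensor in d dimensions has d^2(d^2 - 1)/12 independent components.
d = 2, so d^2 = 4
d^2 - 1 = 3
d^2(d^2 - 1) = 4 * 3 = 12
Divide by 12: 12 / 12 = 1

1


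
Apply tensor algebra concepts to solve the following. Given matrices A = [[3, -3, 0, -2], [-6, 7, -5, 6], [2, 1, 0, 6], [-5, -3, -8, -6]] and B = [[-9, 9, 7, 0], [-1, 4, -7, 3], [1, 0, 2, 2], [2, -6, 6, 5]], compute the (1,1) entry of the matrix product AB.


(AB)_{ij} = sum_k A_{ik} B_{kj}.
For i=1, j=1:
A_{11} * B_{11} = 3 * -9 = -27
A_{12} * B_{21} = -3 * -1 = 3
A_{13} * B_{31} = 0 * 1 = 0
A_{14} * B_{41} = -2 * 2 = -4
Sum = -27 + 3 + 0 + -4 = -28

-28
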